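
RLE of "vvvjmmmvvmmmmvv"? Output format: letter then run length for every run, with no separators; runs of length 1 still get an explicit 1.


String: "vvvjmmmvvmmmmvv"
Scanning for consecutive runs:
  'v' x 3
  'j' x 1
  'm' x 3
  'v' x 2
  'm' x 4
  'v' x 2
RLE = "v3j1m3v2m4v2"


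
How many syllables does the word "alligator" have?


Word: "alligator"
Syllable breakdown: al · li · ga · tor
Counting: 4 parts
= 4 syllables


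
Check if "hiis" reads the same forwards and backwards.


Word: "hiis"
Reversed: "siih"
Forward == Backward? hiis != siih
Palindrome = No


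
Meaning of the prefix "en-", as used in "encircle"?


Prefix: en-
As in: encircle -> en- + circle
Meaning = cause to / put into


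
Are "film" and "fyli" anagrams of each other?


Word 1: "film" → sorted: film
Word 2: "fyli" → sorted: fily
Same letters? film != fily
Anagram = No


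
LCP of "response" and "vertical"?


Word 1: "response"
Word 2: "vertical"
Comparing from start:
  Pos 0: 'r' != 'v' (stop)
LCP = "" (length 0)


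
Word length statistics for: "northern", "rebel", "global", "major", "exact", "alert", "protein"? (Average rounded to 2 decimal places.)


Lengths: "northern"=8, "rebel"=5, "global"=6, "major"=5, "exact"=5, "alert"=5, "protein"=7
Sum = 41, Count = 7
Average = 41/7 = 5.86
= avg=5.86, min=5, max=8


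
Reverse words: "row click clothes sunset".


Original: "row click clothes sunset"
Words (1..n): row | click | clothes | sunset
Reversed (n..1): sunset | clothes | click | row
Result = "sunset clothes click row"


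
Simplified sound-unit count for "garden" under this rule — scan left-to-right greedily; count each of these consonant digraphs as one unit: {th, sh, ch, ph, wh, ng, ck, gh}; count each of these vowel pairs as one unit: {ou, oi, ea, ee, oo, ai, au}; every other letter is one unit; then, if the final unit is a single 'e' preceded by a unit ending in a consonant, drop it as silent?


Word: "garden" (6 letters)
Left-to-right scan:
  [1] 'g' (letter)
  [2] 'a' (letter)
  [3] 'r' (letter)
  [4] 'd' (letter)
  [5] 'e' (letter)
  [6] 'n' (letter)
Units from scan: 6
Sound units = 6 units


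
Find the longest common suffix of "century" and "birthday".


Word 1: "century"
Word 2: "birthday"
Comparing from end:
  Pos -1: 'y' == 'y'
  Pos -2: 'r' != 'a' (stop)
LCS = "y" (length 1)


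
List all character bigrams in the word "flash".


Word: "flash" (length 5)
Number of bigrams = 5 - 2 + 1 = 4
  Position 0: "fl"
  Position 1: "la"
  Position 2: "as"
  Position 3: "sh"
Bigrams = "fl", "la", "as", "sh"


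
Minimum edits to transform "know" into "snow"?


Word 1: "know" (length 4)
Word 2: "snow" (length 4)
One optimal edit sequence (insert/delete/substitute each cost 1):
  1. substitute 'k' -> 's'  (+1)
  2. keep 'n'
  3. keep 'o'
  4. keep 'w'
Total edit operations: 1
Edit distance = 1


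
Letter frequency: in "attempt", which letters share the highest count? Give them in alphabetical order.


Word: "attempt"
Letter counts:
  'a': 1
  'e': 1
  'm': 1
  'p': 1
  't': 3
Maximum count = 3
Most frequent = 't' (3 times each)


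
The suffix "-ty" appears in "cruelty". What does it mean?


Suffix: -ty
As in: cruelty -> cruel + -ty
Meaning = quality of


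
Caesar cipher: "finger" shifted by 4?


Word: "finger"
Shift: 4
Each letter → (letter + shift) mod 26:
  'f' (5) + 4 = 9 → 'j'
  'i' (8) + 4 = 12 → 'm'
  'n' (13) + 4 = 17 → 'r'
  'g' (6) + 4 = 10 → 'k'
  'e' (4) + 4 = 8 → 'i'
  'r' (17) + 4 = 21 → 'v'
Result = "jmrkiv"


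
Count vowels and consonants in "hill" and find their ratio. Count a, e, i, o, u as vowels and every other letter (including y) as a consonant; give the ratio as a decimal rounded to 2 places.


Word: "hill"
Vowels (a,e,i,o,u): 1
Consonants: 3
Ratio = 1/3
= 0.33


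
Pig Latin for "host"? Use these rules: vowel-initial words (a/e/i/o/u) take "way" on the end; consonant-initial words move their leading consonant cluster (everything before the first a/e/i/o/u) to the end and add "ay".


Word: "host"
Starts with consonant(s) → move to end, add 'ay'
Consonant cluster: "h"
Pig Latin = "osthay"


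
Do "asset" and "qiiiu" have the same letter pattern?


Pattern of "asset": [0, 1, 1, 2, 3]
Pattern of "qiiiu": [0, 1, 1, 1, 2]
Patterns do not match
Same pattern = No


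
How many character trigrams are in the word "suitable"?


Word: "suitable" (length 8)
Number of 3-grams = length - 3 + 1 = 8 - 3 + 1
= 6


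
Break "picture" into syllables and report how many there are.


Word: "picture"
Syllable breakdown: pic · ture
Counting: 2 parts
= 2 syllables


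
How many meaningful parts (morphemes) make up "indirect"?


Word: "indirect"
Morphemes: in- + direct
Each morpheme carries meaning
= 2 morphemes


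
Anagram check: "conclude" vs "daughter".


Word 1: "conclude" → sorted: ccdelnou
Word 2: "daughter" → sorted: adeghrtu
Same letters? ccdelnou != adeghrtu
Anagram = No


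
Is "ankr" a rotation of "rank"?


Word: "rank", Candidate: "ankr"
Method: check if candidate is substring of word+word
"rankrank" contains "ankr"? Yes
Is rotation = Yes


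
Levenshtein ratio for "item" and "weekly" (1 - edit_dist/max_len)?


Word 1: "item" (length 4)
Word 2: "weekly" (length 6)
One optimal edit sequence:
  1. substitute 'i' -> 'w'  (+1)
  2. substitute 't' -> 'e'  (+1)
  3. keep 'e'
  4. insert 'k'  (+1)
  5. insert 'l'  (+1)
  6. substitute 'm' -> 'y'  (+1)
Edit distance = 5
Max length = max(4, 6) = 6
Similarity = 1 - 5/6
= 0.1667


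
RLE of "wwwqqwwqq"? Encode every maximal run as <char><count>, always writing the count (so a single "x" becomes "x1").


String: "wwwqqwwqq"
Scanning for consecutive runs:
  'w' x 3
  'q' x 2
  'w' x 2
  'q' x 2
RLE = "w3q2w2q2"


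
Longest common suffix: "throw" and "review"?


Word 1: "throw"
Word 2: "review"
Comparing from end:
  Pos -1: 'w' == 'w'
  Pos -2: 'o' != 'e' (stop)
LCS = "w" (length 1)


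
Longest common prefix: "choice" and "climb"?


Word 1: "choice"
Word 2: "climb"
Comparing from start:
  Pos 0: 'c' == 'c'
  Pos 1: 'h' != 'l' (stop)
LCP = "c" (length 1)


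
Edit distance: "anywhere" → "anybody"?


Word 1: "anywhere" (length 8)
Word 2: "anybody" (length 7)
One optimal edit sequence (insert/delete/substitute each cost 1):
  1. keep 'a'
  2. keep 'n'
  3. keep 'y'
  4. delete 'w'  (+1)
  5. substitute 'h' -> 'b'  (+1)
  6. substitute 'e' -> 'o'  (+1)
  7. substitute 'r' -> 'd'  (+1)
  8. substitute 'e' -> 'y'  (+1)
Total edit operations: 5
Edit distance = 5


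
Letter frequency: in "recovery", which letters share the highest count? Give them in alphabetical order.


Word: "recovery"
Letter counts:
  'c': 1
  'e': 2
  'o': 1
  'r': 2
  'v': 1
  'y': 1
Maximum count = 2
Most frequent = 'e', 'r' (2 times each)


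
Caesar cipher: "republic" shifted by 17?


Word: "republic"
Shift: 17
Each letter → (letter + shift) mod 26:
  'r' (17) + 17 = 8 → 'i'
  'e' (4) + 17 = 21 → 'v'
  'p' (15) + 17 = 6 → 'g'
  'u' (20) + 17 = 11 → 'l'
  'b' (1) + 17 = 18 → 's'
  'l' (11) + 17 = 2 → 'c'
  'i' (8) + 17 = 25 → 'z'
  'c' (2) + 17 = 19 → 't'
Result = "ivglsczt"


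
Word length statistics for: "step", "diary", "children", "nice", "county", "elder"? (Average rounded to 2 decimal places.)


Lengths: "step"=4, "diary"=5, "children"=8, "nice"=4, "county"=6, "elder"=5
Sum = 32, Count = 6
Average = 32/6 = 5.33
= avg=5.33, min=4, max=8


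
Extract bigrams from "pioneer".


Word: "pioneer" (length 7)
Number of bigrams = 7 - 2 + 1 = 6
  Position 0: "pi"
  Position 1: "io"
  Position 2: "on"
  Position 3: "ne"
  Position 4: "ee"
  Position 5: "er"
Bigrams = "pi", "io", "on", "ne", "ee", "er"


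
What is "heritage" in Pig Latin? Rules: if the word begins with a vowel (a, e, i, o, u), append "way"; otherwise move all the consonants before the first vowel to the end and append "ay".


Word: "heritage"
Starts with consonant(s) → move to end, add 'ay'
Consonant cluster: "h"
Pig Latin = "eritagehay"


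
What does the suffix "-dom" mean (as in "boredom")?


Suffix: -dom
Example: boredom (bore + -dom)
Meaning = state / realm


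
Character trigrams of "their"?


Word: "their" (length 5)
Number of trigrams = 5 - 3 + 1 = 3
  Position 0: "the"
  Position 1: "hei"
  Position 2: "eir"
Trigrams = "the", "hei", "eir"


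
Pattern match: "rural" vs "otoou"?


Pattern of "rural": [0, 1, 0, 2, 3]
Pattern of "otoou": [0, 1, 0, 0, 2]
Patterns do not match
Same pattern = No


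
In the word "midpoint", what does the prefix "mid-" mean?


Prefix: mid-
As in: midpoint -> mid- + point
Meaning = middle


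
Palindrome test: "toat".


Word: "toat"
Reversed: "taot"
Forward == Backward? toat != taot
Palindrome = No


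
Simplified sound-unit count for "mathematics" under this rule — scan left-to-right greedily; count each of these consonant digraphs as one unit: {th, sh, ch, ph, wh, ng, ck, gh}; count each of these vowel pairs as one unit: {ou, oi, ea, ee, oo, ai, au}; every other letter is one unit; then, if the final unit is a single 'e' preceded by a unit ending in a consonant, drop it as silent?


Word: "mathematics" (11 letters)
Left-to-right scan:
  1. 'm' (letter)
  2. 'a' (letter)
  3. 'th' (digraph)
  4. 'e' (letter)
  5. 'm' (letter)
  6. 'a' (letter)
  7. 't' (letter)
  8. 'i' (letter)
  9. 'c' (letter)
  10. 's' (letter)
Units from scan: 10
Sound units = 10 units


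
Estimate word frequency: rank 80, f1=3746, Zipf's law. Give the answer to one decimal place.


Zipf's law: f(r) = f(1) / r
f(1) = 3746
f(80) = 3746 / 80
= 46.8 occurrences


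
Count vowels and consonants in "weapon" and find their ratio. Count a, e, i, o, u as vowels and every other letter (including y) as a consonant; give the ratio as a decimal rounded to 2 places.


Word: "weapon"
Vowels (a,e,i,o,u): 3
Consonants: 3
Ratio = 3/3
= 1.00


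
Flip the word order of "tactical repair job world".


Original: "tactical repair job world"
Words (1..n): tactical | repair | job | world
Reversed (n..1): world | job | repair | tactical
Result = "world job repair tactical"


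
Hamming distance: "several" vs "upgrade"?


Comparing character by character (same length = 7):
  Pos 0: 's' vs 'u' !=
  Pos 1: 'e' vs 'p' !=
  Pos 2: 'v' vs 'g' !=
  Pos 3: 'e' vs 'r' !=
  Pos 4: 'r' vs 'a' !=
  Pos 5: 'a' vs 'd' !=
  Pos 6: 'l' vs 'e' !=
Hamming distance = 7


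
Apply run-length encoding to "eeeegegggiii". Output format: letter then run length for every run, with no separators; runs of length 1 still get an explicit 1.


String: "eeeegegggiii"
Scanning for consecutive runs:
  'e' x 4
  'g' x 1
  'e' x 1
  'g' x 3
  'i' x 3
RLE = "e4g1e1g3i3"


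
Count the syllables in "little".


Word: "little"
Syllable breakdown: lit-tle
Counting: 2 parts
= 2 syllables


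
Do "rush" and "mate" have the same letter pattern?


Pattern of "rush": [0, 1, 2, 3]
Pattern of "mate": [0, 1, 2, 3]
Patterns match
Same pattern = Yes


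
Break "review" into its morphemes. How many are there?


Word: "review"
Morphemes: re- + view
Each morpheme carries meaning
= 2 morphemes


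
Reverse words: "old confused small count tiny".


Original: "old confused small count tiny"
Words (1..n): old | confused | small | count | tiny
Reversed (n..1): tiny | count | small | confused | old
Result = "tiny count small confused old"


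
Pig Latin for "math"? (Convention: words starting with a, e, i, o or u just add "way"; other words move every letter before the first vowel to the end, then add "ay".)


Word: "math"
Starts with consonant(s) → move to end, add 'ay'
Consonant cluster: "m"
Pig Latin = "athmay"


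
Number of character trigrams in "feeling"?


Word: "feeling" (length 7)
Number of 3-grams = length - 3 + 1 = 7 - 3 + 1
= 5


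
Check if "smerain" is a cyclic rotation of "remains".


Word: "remains", Candidate: "smerain"
Method: check if candidate is substring of word+word
"remainsremains" contains "smerain"? No
Is rotation = No


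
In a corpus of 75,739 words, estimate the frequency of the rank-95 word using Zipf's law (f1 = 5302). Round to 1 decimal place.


Zipf's law: f(r) = f(1) / r
f(1) = 5302
f(95) = 5302 / 95
= 55.8 occurrences


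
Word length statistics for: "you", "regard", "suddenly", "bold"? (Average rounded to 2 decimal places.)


Lengths: "you"=3, "regard"=6, "suddenly"=8, "bold"=4
Sum = 21, Count = 4
Average = 21/4 = 5.25
= avg=5.25, min=3, max=8


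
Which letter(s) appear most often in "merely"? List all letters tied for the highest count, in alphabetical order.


Word: "merely"
Letter counts:
  'e': 2
  'l': 1
  'm': 1
  'r': 1
  'y': 1
Maximum count = 2
Most frequent = 'e' (2 times each)


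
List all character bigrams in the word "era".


Word: "era" (length 3)
Number of bigrams = 3 - 2 + 1 = 2
  Position 0: "er"
  Position 1: "ra"
Bigrams = "er", "ra"


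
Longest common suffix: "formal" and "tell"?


Word 1: "formal"
Word 2: "tell"
Comparing from end:
  Pos -1: 'l' == 'l'
  Pos -2: 'a' != 'l' (stop)
LCS = "l" (length 1)


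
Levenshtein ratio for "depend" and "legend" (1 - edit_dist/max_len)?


Word 1: "depend" (length 6)
Word 2: "legend" (length 6)
One optimal edit sequence:
  1. substitute 'd' -> 'l'  (+1)
  2. keep 'e'
  3. substitute 'p' -> 'g'  (+1)
  4. keep 'e'
  5. keep 'n'
  6. keep 'd'
Edit distance = 2
Max length = max(6, 6) = 6
Similarity = 1 - 2/6
= 0.6667


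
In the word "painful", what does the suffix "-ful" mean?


Suffix: -ful
Example: painful (pain + -ful)
Meaning = full of


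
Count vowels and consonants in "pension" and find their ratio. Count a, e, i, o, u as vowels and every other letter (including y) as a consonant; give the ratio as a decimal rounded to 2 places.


Word: "pension"
Vowels (a,e,i,o,u): 3
Consonants: 4
Ratio = 3/4
= 0.75


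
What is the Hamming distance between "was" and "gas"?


Comparing character by character (same length = 3):
  Pos 0: 'w' vs 'g' !=
  Pos 1: 'a' vs 'a' =
  Pos 2: 's' vs 's' =
Hamming distance = 1


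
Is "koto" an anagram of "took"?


Word 1: "took" → sorted: koot
Word 2: "koto" → sorted: koot
Same letters? koot == koot
Anagram = Yes


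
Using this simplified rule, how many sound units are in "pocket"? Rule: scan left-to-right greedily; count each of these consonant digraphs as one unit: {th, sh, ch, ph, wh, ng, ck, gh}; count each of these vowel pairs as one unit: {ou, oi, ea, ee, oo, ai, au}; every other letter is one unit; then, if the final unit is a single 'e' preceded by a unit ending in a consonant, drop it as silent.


Word: "pocket" (6 letters)
Left-to-right scan:
  (1) 'p' (letter)
  (2) 'o' (letter)
  (3) 'ck' (digraph)
  (4) 'e' (letter)
  (5) 't' (letter)
Units from scan: 5
Sound units = 5 units


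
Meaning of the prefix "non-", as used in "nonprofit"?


Prefix: non-
As in: nonprofit -> non- + profit
Meaning = not


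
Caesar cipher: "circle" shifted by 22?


Word: "circle"
Shift: 22
Each letter → (letter + shift) mod 26:
  'c' (2) + 22 = 24 → 'y'
  'i' (8) + 22 = 4 → 'e'
  'r' (17) + 22 = 13 → 'n'
  'c' (2) + 22 = 24 → 'y'
  'l' (11) + 22 = 7 → 'h'
  'e' (4) + 22 = 0 → 'a'
Result = "yenyha"


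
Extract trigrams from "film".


Word: "film" (length 4)
Number of trigrams = 4 - 3 + 1 = 2
  Position 0: "fil"
  Position 1: "ilm"
Trigrams = "fil", "ilm"


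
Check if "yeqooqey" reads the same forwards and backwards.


Word: "yeqooqey"
Reversed: "yeqooqey"
Forward == Backward? yeqooqey == yeqooqey
Palindrome = Yes


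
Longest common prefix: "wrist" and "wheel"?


Word 1: "wrist"
Word 2: "wheel"
Comparing from start:
  Pos 0: 'w' == 'w'
  Pos 1: 'r' != 'h' (stop)
LCP = "w" (length 1)


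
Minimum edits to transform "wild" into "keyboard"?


Word 1: "wild" (length 4)
Word 2: "keyboard" (length 8)
One optimal edit sequence (insert/delete/substitute each cost 1):
  1. insert 'k'  (+1)
  2. insert 'e'  (+1)
  3. insert 'y'  (+1)
  4. insert 'b'  (+1)
  5. substitute 'w' -> 'o'  (+1)
  6. substitute 'i' -> 'a'  (+1)
  7. substitute 'l' -> 'r'  (+1)
  8. keep 'd'
Total edit operations: 7
Edit distance = 7


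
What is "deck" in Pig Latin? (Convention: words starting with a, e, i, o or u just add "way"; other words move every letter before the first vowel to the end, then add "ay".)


Word: "deck"
Starts with consonant(s) → move to end, add 'ay'
Consonant cluster: "d"
Pig Latin = "eckday"


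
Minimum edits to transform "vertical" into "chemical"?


Word 1: "vertical" (length 8)
Word 2: "chemical" (length 8)
One optimal edit sequence (insert/delete/substitute each cost 1):
  1. substitute 'v' -> 'c'  (+1)
  2. substitute 'e' -> 'h'  (+1)
  3. substitute 'r' -> 'e'  (+1)
  4. substitute 't' -> 'm'  (+1)
  5. keep 'i'
  6. keep 'c'
  7. keep 'a'
  8. keep 'l'
Total edit operations: 4
Edit distance = 4


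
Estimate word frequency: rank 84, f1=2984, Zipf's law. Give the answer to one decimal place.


Zipf's law: f(r) = f(1) / r
f(1) = 2984
f(84) = 2984 / 84
= 35.5 occurrences


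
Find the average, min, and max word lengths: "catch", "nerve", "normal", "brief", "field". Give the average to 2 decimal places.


Lengths: "catch"=5, "nerve"=5, "normal"=6, "brief"=5, "field"=5
Sum = 26, Count = 5
Average = 26/5 = 5.20
= avg=5.20, min=5, max=6


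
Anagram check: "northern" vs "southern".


Word 1: "northern" → sorted: ehnnorrt
Word 2: "southern" → sorted: ehnorstu
Same letters? ehnnorrt != ehnorstu
Anagram = No


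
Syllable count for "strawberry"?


Word: "strawberry"
Syllable breakdown: straw / ber / ry
Counting: 3 parts
= 3 syllables


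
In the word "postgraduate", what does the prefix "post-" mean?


Prefix: post-
Example: postgraduate (post- + graduate)
Meaning = after


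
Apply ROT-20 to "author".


Word: "author"
Shift: 20
Each letter → (letter + shift) mod 26:
  'a' (0) + 20 = 20 → 'u'
  'u' (20) + 20 = 14 → 'o'
  't' (19) + 20 = 13 → 'n'
  'h' (7) + 20 = 1 → 'b'
  'o' (14) + 20 = 8 → 'i'
  'r' (17) + 20 = 11 → 'l'
Result = "uonbil"


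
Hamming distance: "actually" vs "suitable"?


Comparing character by character (same length = 8):
  Pos 0: 'a' vs 's' !=
  Pos 1: 'c' vs 'u' !=
  Pos 2: 't' vs 'i' !=
  Pos 3: 'u' vs 't' !=
  Pos 4: 'a' vs 'a' =
  Pos 5: 'l' vs 'b' !=
  Pos 6: 'l' vs 'l' =
  Pos 7: 'y' vs 'e' !=
Hamming distance = 6


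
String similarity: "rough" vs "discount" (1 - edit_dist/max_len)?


Word 1: "rough" (length 5)
Word 2: "discount" (length 8)
One optimal edit sequence:
  1. insert 'd'  (+1)
  2. insert 'i'  (+1)
  3. insert 's'  (+1)
  4. substitute 'r' -> 'c'  (+1)
  5. keep 'o'
  6. keep 'u'
  7. substitute 'g' -> 'n'  (+1)
  8. substitute 'h' -> 't'  (+1)
Edit distance = 6
Max length = max(5, 8) = 8
Similarity = 1 - 6/8
= 0.2500


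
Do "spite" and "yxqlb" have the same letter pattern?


Pattern of "spite": [0, 1, 2, 3, 4]
Pattern of "yxqlb": [0, 1, 2, 3, 4]
Patterns match
Same pattern = Yes


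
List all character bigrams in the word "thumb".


Word: "thumb" (length 5)
Number of bigrams = 5 - 2 + 1 = 4
  Position 0: "th"
  Position 1: "hu"
  Position 2: "um"
  Position 3: "mb"
Bigrams = "th", "hu", "um", "mb"


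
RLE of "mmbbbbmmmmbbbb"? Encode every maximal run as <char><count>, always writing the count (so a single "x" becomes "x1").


String: "mmbbbbmmmmbbbb"
Scanning for consecutive runs:
  'm' x 2
  'b' x 4
  'm' x 4
  'b' x 4
RLE = "m2b4m4b4"


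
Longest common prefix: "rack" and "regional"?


Word 1: "rack"
Word 2: "regional"
Comparing from start:
  Pos 0: 'r' == 'r'
  Pos 1: 'a' != 'e' (stop)
LCP = "r" (length 1)


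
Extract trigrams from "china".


Word: "china" (length 5)
Number of trigrams = 5 - 3 + 1 = 3
  Position 0: "chi"
  Position 1: "hin"
  Position 2: "ina"
Trigrams = "chi", "hin", "ina"


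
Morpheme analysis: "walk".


Word: "walk"
Morphemes: walk
Each morpheme carries meaning
= 1 morpheme


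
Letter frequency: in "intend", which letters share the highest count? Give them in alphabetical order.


Word: "intend"
Letter counts:
  'd': 1
  'e': 1
  'i': 1
  'n': 2
  't': 1
Maximum count = 2
Most frequent = 'n' (2 times each)


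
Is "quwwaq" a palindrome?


Word: "quwwaq"
Reversed: "qawwuq"
Forward == Backward? quwwaq != qawwuq
Palindrome = No


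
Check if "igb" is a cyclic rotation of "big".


Word: "big", Candidate: "igb"
Method: check if candidate is substring of word+word
"bigbig" contains "igb"? Yes
Is rotation = Yes


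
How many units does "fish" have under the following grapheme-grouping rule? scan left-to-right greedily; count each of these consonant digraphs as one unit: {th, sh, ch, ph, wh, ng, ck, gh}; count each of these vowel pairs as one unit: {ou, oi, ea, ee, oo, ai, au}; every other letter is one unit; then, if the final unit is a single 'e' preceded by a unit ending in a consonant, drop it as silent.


Word: "fish" (4 letters)
Left-to-right scan:
  1. 'f' (letter)
  2. 'i' (letter)
  3. 'sh' (digraph)
Units from scan: 3
Sound units = 3 units


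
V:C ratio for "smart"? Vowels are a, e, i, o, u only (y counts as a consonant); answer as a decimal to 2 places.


Word: "smart"
Vowels (a,e,i,o,u): 1
Consonants: 4
Ratio = 1/4
= 0.25


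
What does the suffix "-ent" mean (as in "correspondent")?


Suffix: -ent
Example: correspondent = correspond + -ent
Meaning = one who / that which


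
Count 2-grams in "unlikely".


Word: "unlikely" (length 8)
Number of 2-grams = length - 2 + 1 = 8 - 2 + 1
= 7


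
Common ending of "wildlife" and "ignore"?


Word 1: "wildlife"
Word 2: "ignore"
Comparing from end:
  Pos -1: 'e' == 'e'
  Pos -2: 'f' != 'r' (stop)
LCS = "e" (length 1)


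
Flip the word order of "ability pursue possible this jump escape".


Original: "ability pursue possible this jump escape"
Words (1..n): ability | pursue | possible | this | jump | escape
Reversed (n..1): escape | jump | this | possible | pursue | ability
Result = "escape jump this possible pursue ability"


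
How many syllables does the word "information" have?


Word: "information"
Syllable breakdown: in | for | ma | tion
Counting: 4 parts
= 4 syllables


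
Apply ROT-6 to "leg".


Word: "leg"
Shift: 6
Each letter → (letter + shift) mod 26:
  'l' (11) + 6 = 17 → 'r'
  'e' (4) + 6 = 10 → 'k'
  'g' (6) + 6 = 12 → 'm'
Result = "rkm"


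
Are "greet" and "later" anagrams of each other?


Word 1: "greet" → sorted: eegrt
Word 2: "later" → sorted: aelrt
Same letters? eegrt != aelrt
Anagram = No


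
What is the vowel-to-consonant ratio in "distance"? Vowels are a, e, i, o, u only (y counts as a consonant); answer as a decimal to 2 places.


Word: "distance"
Vowels (a,e,i,o,u): 3
Consonants: 5
Ratio = 3/5
= 0.60


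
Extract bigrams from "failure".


Word: "failure" (length 7)
Number of bigrams = 7 - 2 + 1 = 6
  Position 0: "fa"
  Position 1: "ai"
  Position 2: "il"
  Position 3: "lu"
  Position 4: "ur"
  Position 5: "re"
Bigrams = "fa", "ai", "il", "lu", "ur", "re"


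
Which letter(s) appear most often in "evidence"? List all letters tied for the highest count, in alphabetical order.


Word: "evidence"
Letter counts:
  'c': 1
  'd': 1
  'e': 3
  'i': 1
  'n': 1
  'v': 1
Maximum count = 3
Most frequent = 'e' (3 times each)


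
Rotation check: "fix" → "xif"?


Word: "fix", Candidate: "xif"
Method: check if candidate is substring of word+word
"fixfix" contains "xif"? No
Is rotation = No


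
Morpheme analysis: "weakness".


Word: "weakness"
Morphemes: weak / -ness
Each morpheme carries meaning
= 2 morphemes


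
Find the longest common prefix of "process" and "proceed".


Word 1: "process"
Word 2: "proceed"
Comparing from start:
  Pos 0: 'p' == 'p'
  Pos 1: 'r' == 'r'
  Pos 2: 'o' == 'o'
  Pos 3: 'c' == 'c'
  Pos 4: 'e' == 'e'
  Pos 5: 's' != 'e' (stop)
LCP = "proce" (length 5)


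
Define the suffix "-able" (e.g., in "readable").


Suffix: -able
Example: readable = read + -able
Meaning = capable of


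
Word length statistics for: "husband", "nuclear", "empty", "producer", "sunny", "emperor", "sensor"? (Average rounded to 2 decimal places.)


Lengths: "husband"=7, "nuclear"=7, "empty"=5, "producer"=8, "sunny"=5, "emperor"=7, "sensor"=6
Sum = 45, Count = 7
Average = 45/7 = 6.43
= avg=6.43, min=5, max=8


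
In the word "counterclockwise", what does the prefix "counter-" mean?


Prefix: counter-
Example: counterclockwise (counter- + clockwise)
Meaning = against / opposite


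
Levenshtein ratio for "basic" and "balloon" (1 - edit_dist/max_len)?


Word 1: "basic" (length 5)
Word 2: "balloon" (length 7)
One optimal edit sequence:
  1. keep 'b'
  2. keep 'a'
  3. insert 'l'  (+1)
  4. insert 'l'  (+1)
  5. substitute 's' -> 'o'  (+1)
  6. substitute 'i' -> 'o'  (+1)
  7. substitute 'c' -> 'n'  (+1)
Edit distance = 5
Max length = max(5, 7) = 7
Similarity = 1 - 5/7
= 0.2857


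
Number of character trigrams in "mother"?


Word: "mother" (length 6)
Number of 3-grams = length - 3 + 1 = 6 - 3 + 1
= 4


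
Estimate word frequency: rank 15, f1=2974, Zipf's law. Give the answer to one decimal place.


Zipf's law: f(r) = f(1) / r
f(1) = 2974
f(15) = 2974 / 15
= 198.3 occurrences


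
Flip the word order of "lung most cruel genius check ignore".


Original: "lung most cruel genius check ignore"
Words (1..n): lung | most | cruel | genius | check | ignore
Reversed (n..1): ignore | check | genius | cruel | most | lung
Result = "ignore check genius cruel most lung"


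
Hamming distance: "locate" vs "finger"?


Comparing character by character (same length = 6):
  Pos 0: 'l' vs 'f' !=
  Pos 1: 'o' vs 'i' !=
  Pos 2: 'c' vs 'n' !=
  Pos 3: 'a' vs 'g' !=
  Pos 4: 't' vs 'e' !=
  Pos 5: 'e' vs 'r' !=
Hamming distance = 6


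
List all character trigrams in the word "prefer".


Word: "prefer" (length 6)
Number of trigrams = 6 - 3 + 1 = 4
  Position 0: "pre"
  Position 1: "ref"
  Position 2: "efe"
  Position 3: "fer"
Trigrams = "pre", "ref", "efe", "fer"


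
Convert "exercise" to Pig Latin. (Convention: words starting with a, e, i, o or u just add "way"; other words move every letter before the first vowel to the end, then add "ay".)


Word: "exercise"
Starts with vowel → add 'way'
Pig Latin = "exerciseway"


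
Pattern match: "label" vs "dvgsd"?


Pattern of "label": [0, 1, 2, 3, 0]
Pattern of "dvgsd": [0, 1, 2, 3, 0]
Patterns match
Same pattern = Yes


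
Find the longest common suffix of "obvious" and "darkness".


Word 1: "obvious"
Word 2: "darkness"
Comparing from end:
  Pos -1: 's' == 's'
  Pos -2: 'u' != 's' (stop)
LCS = "s" (length 1)


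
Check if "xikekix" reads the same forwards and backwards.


Word: "xikekix"
Reversed: "xikekix"
Forward == Backward? xikekix == xikekix
Palindrome = Yes


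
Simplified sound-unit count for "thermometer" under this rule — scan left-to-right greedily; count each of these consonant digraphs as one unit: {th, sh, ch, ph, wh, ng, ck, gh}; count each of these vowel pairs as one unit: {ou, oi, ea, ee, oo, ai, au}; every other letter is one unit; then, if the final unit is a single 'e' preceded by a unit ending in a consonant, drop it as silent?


Word: "thermometer" (11 letters)
Left-to-right scan:
  1. 'th' (digraph)
  2. 'e' (letter)
  3. 'r' (letter)
  4. 'm' (letter)
  5. 'o' (letter)
  6. 'm' (letter)
  7. 'e' (letter)
  8. 't' (letter)
  9. 'e' (letter)
  10. 'r' (letter)
Units from scan: 10
Sound units = 10 units


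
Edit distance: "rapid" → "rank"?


Word 1: "rapid" (length 5)
Word 2: "rank" (length 4)
One optimal edit sequence (insert/delete/substitute each cost 1):
  1. keep 'r'
  2. keep 'a'
  3. delete 'p'  (+1)
  4. substitute 'i' -> 'n'  (+1)
  5. substitute 'd' -> 'k'  (+1)
Total edit operations: 3
Edit distance = 3


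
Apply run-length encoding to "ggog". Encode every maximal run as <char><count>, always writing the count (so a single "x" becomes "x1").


String: "ggog"
Scanning for consecutive runs:
  'g' x 2
  'o' x 1
  'g' x 1
RLE = "g2o1g1"


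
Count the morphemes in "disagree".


Word: "disagree"
Morphemes: dis- | agree
Each morpheme carries meaning
= 2 morphemes


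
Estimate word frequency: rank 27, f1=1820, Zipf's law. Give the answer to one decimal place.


Zipf's law: f(r) = f(1) / r
f(1) = 1820
f(27) = 1820 / 27
= 67.4 occurrences


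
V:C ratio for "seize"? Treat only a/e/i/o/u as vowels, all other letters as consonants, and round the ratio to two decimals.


Word: "seize"
Vowels (a,e,i,o,u): 3
Consonants: 2
Ratio = 3/2
= 1.50


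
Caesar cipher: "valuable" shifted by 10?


Word: "valuable"
Shift: 10
Each letter → (letter + shift) mod 26:
  'v' (21) + 10 = 5 → 'f'
  'a' (0) + 10 = 10 → 'k'
  'l' (11) + 10 = 21 → 'v'
  'u' (20) + 10 = 4 → 'e'
  'a' (0) + 10 = 10 → 'k'
  'b' (1) + 10 = 11 → 'l'
  'l' (11) + 10 = 21 → 'v'
  'e' (4) + 10 = 14 → 'o'
Result = "fkveklvo"


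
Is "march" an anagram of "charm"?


Word 1: "charm" → sorted: achmr
Word 2: "march" → sorted: achmr
Same letters? achmr == achmr
Anagram = Yes


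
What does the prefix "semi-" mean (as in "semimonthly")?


Prefix: semi-
Example: semimonthly (semi- + monthly)
Meaning = half


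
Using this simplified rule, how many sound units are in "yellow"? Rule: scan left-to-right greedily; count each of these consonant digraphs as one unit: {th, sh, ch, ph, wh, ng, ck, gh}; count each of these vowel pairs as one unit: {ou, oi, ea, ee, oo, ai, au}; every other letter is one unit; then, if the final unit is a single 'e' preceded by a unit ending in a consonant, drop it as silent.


Word: "yellow" (6 letters)
Left-to-right scan:
  [1] 'y' (letter)
  [2] 'e' (letter)
  [3] 'l' (letter)
  [4] 'l' (letter)
  [5] 'o' (letter)
  [6] 'w' (letter)
Units from scan: 6
Sound units = 6 units


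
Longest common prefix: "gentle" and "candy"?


Word 1: "gentle"
Word 2: "candy"
Comparing from start:
  Pos 0: 'g' != 'c' (stop)
LCP = "" (length 0)


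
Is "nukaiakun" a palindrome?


Word: "nukaiakun"
Reversed: "nukaiakun"
Forward == Backward? nukaiakun == nukaiakun
Palindrome = Yes


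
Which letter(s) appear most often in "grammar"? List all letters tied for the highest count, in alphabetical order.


Word: "grammar"
Letter counts:
  'a': 2
  'g': 1
  'm': 2
  'r': 2
Maximum count = 2
Most frequent = 'a', 'm', 'r' (2 times each)


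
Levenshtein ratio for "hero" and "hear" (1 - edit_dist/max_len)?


Word 1: "hero" (length 4)
Word 2: "hear" (length 4)
One optimal edit sequence:
  1. keep 'h'
  2. keep 'e'
  3. substitute 'r' -> 'a'  (+1)
  4. substitute 'o' -> 'r'  (+1)
Edit distance = 2
Max length = max(4, 4) = 4
Similarity = 1 - 2/4
= 0.5000


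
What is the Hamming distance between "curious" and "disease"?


Comparing character by character (same length = 7):
  Pos 0: 'c' vs 'd' !=
  Pos 1: 'u' vs 'i' !=
  Pos 2: 'r' vs 's' !=
  Pos 3: 'i' vs 'e' !=
  Pos 4: 'o' vs 'a' !=
  Pos 5: 'u' vs 's' !=
  Pos 6: 's' vs 'e' !=
Hamming distance = 7


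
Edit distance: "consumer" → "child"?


Word 1: "consumer" (length 8)
Word 2: "child" (length 5)
One optimal edit sequence (insert/delete/substitute each cost 1):
  1. keep 'c'
  2. delete 'o'  (+1)
  3. delete 'n'  (+1)
  4. delete 's'  (+1)
  5. substitute 'u' -> 'h'  (+1)
  6. substitute 'm' -> 'i'  (+1)
  7. substitute 'e' -> 'l'  (+1)
  8. substitute 'r' -> 'd'  (+1)
Total edit operations: 7
Edit distance = 7


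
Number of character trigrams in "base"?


Word: "base" (length 4)
Number of 3-grams = length - 3 + 1 = 4 - 3 + 1
= 2


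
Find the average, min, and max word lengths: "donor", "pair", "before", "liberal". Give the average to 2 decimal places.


Lengths: "donor"=5, "pair"=4, "before"=6, "liberal"=7
Sum = 22, Count = 4
Average = 22/4 = 5.50
= avg=5.50, min=4, max=7


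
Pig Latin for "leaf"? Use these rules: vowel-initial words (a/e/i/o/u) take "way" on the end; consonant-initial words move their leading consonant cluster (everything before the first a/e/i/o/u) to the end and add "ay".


Word: "leaf"
Starts with consonant(s) → move to end, add 'ay'
Consonant cluster: "l"
Pig Latin = "eaflay"


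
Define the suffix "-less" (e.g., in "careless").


Suffix: -less
Example: careless (care + -less)
Meaning = without


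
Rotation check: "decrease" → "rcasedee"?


Word: "decrease", Candidate: "rcasedee"
Method: check if candidate is substring of word+word
"decreasedecrease" contains "rcasedee"? No
Is rotation = No


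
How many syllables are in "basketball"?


Word: "basketball"
Syllable breakdown: bas / ket / ball
Counting: 3 parts
= 3 syllables


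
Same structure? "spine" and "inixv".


Pattern of "spine": [0, 1, 2, 3, 4]
Pattern of "inixv": [0, 1, 0, 2, 3]
Patterns do not match
Same pattern = No


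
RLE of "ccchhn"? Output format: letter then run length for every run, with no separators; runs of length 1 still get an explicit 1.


String: "ccchhn"
Scanning for consecutive runs:
  'c' x 3
  'h' x 2
  'n' x 1
RLE = "c3h2n1"


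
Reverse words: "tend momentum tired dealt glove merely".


Original: "tend momentum tired dealt glove merely"
Words (1..n): tend | momentum | tired | dealt | glove | merely
Reversed (n..1): merely | glove | dealt | tired | momentum | tend
Result = "merely glove dealt tired momentum tend"


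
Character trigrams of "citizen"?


Word: "citizen" (length 7)
Number of trigrams = 7 - 3 + 1 = 5
  Position 0: "cit"
  Position 1: "iti"
  Position 2: "tiz"
  Position 3: "ize"
  Position 4: "zen"
Trigrams = "cit", "iti", "tiz", "ize", "zen"


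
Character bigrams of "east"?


Word: "east" (length 4)
Number of bigrams = 4 - 2 + 1 = 3
  Position 0: "ea"
  Position 1: "as"
  Position 2: "st"
Bigrams = "ea", "as", "st"


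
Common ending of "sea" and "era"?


Word 1: "sea"
Word 2: "era"
Comparing from end:
  Pos -1: 'a' == 'a'
  Pos -2: 'e' != 'r' (stop)
LCS = "a" (length 1)


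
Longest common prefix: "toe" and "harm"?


Word 1: "toe"
Word 2: "harm"
Comparing from start:
  Pos 0: 't' != 'h' (stop)
LCP = "" (length 0)


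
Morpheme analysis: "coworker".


Word: "coworker"
Morphemes: co- + work + -er
Each morpheme carries meaning
= 3 morphemes


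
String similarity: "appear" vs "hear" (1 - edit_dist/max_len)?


Word 1: "appear" (length 6)
Word 2: "hear" (length 4)
One optimal edit sequence:
  1. delete 'a'  (+1)
  2. delete 'p'  (+1)
  3. substitute 'p' -> 'h'  (+1)
  4. keep 'e'
  5. keep 'a'
  6. keep 'r'
Edit distance = 3
Max length = max(6, 4) = 6
Similarity = 1 - 3/6
= 0.5000


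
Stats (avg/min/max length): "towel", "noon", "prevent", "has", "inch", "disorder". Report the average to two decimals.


Lengths: "towel"=5, "noon"=4, "prevent"=7, "has"=3, "inch"=4, "disorder"=8
Sum = 31, Count = 6
Average = 31/6 = 5.17
= avg=5.17, min=3, max=8


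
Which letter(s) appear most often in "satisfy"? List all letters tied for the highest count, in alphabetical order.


Word: "satisfy"
Letter counts:
  'a': 1
  'f': 1
  'i': 1
  's': 2
  't': 1
  'y': 1
Maximum count = 2
Most frequent = 's' (2 times each)


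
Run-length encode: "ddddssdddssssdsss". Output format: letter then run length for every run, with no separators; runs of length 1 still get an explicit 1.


String: "ddddssdddssssdsss"
Scanning for consecutive runs:
  'd' x 4
  's' x 2
  'd' x 3
  's' x 4
  'd' x 1
  's' x 3
RLE = "d4s2d3s4d1s3"


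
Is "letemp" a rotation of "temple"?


Word: "temple", Candidate: "letemp"
Method: check if candidate is substring of word+word
"templetemple" contains "letemp"? Yes
Is rotation = Yes


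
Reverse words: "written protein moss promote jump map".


Original: "written protein moss promote jump map"
Words (1..n): written | protein | moss | promote | jump | map
Reversed (n..1): map | jump | promote | moss | protein | written
Result = "map jump promote moss protein written"


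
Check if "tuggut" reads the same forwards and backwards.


Word: "tuggut"
Reversed: "tuggut"
Forward == Backward? tuggut == tuggut
Palindrome = Yes


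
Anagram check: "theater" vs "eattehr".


Word 1: "theater" → sorted: aeehrtt
Word 2: "eattehr" → sorted: aeehrtt
Same letters? aeehrtt == aeehrtt
Anagram = Yes


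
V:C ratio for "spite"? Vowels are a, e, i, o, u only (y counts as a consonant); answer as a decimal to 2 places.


Word: "spite"
Vowels (a,e,i,o,u): 2
Consonants: 3
Ratio = 2/3
= 0.67


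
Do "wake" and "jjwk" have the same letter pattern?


Pattern of "wake": [0, 1, 2, 3]
Pattern of "jjwk": [0, 0, 1, 2]
Patterns do not match
Same pattern = No


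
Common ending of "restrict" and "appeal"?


Word 1: "restrict"
Word 2: "appeal"
Comparing from end:
  Pos -1: 't' != 'l' (stop)
LCS = "" (length 0)


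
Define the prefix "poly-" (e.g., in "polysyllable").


Prefix: poly-
As in: polysyllable -> poly- + syllable
Meaning = many


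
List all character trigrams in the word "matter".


Word: "matter" (length 6)
Number of trigrams = 6 - 3 + 1 = 4
  Position 0: "mat"
  Position 1: "att"
  Position 2: "tte"
  Position 3: "ter"
Trigrams = "mat", "att", "tte", "ter"


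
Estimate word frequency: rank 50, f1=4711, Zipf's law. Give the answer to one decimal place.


Zipf's law: f(r) = f(1) / r
f(1) = 4711
f(50) = 4711 / 50
= 94.2 occurrences


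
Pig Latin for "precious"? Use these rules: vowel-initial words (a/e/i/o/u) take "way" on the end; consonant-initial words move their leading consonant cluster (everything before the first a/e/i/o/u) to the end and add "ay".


Word: "precious"
Starts with consonant(s) → move to end, add 'ay'
Consonant cluster: "pr"
Pig Latin = "eciouspray"


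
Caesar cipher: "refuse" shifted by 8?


Word: "refuse"
Shift: 8
Each letter → (letter + shift) mod 26:
  'r' (17) + 8 = 25 → 'z'
  'e' (4) + 8 = 12 → 'm'
  'f' (5) + 8 = 13 → 'n'
  'u' (20) + 8 = 2 → 'c'
  's' (18) + 8 = 0 → 'a'
  'e' (4) + 8 = 12 → 'm'
Result = "zmncam"


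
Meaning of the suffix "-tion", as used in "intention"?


Suffix: -tion
Example: intention = intend + -tion, with a spelling change
Meaning = act or process


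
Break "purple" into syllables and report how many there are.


Word: "purple"
Syllable breakdown: pur | ple
Counting: 2 parts
= 2 syllables


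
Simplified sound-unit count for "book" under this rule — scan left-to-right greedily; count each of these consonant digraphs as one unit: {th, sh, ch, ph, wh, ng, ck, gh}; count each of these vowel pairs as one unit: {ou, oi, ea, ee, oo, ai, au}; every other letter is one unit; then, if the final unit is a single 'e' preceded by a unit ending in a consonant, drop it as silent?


Word: "book" (4 letters)
Left-to-right scan:
  (1) 'b' (letter)
  (2) 'oo' (vowel-pair)
  (3) 'k' (letter)
Units from scan: 3
Sound units = 3 units


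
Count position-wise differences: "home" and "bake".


Comparing character by character (same length = 4):
  Pos 0: 'h' vs 'b' !=
  Pos 1: 'o' vs 'a' !=
  Pos 2: 'm' vs 'k' !=
  Pos 3: 'e' vs 'e' =
Hamming distance = 3


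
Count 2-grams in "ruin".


Word: "ruin" (length 4)
Number of 2-grams = length - 2 + 1 = 4 - 2 + 1
= 3


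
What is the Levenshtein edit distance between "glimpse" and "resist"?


Word 1: "glimpse" (length 7)
Word 2: "resist" (length 6)
One optimal edit sequence (insert/delete/substitute each cost 1):
  1. delete 'g'  (+1)
  2. substitute 'l' -> 'r'  (+1)
  3. substitute 'i' -> 'e'  (+1)
  4. substitute 'm' -> 's'  (+1)
  5. substitute 'p' -> 'i'  (+1)
  6. keep 's'
  7. substitute 'e' -> 't'  (+1)
Total edit operations: 6
Edit distance = 6
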